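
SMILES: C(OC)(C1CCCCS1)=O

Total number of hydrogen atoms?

12

Hydrogens are implicit in SMILES; fill each atom to its normal valence:
  4 × C: 2 H each → 8
  2 × O: no H
  1 × C: 3 H
  1 × C: 1 H
  1 × C: no H
  1 × S: no H
  Total hydrogens = 12.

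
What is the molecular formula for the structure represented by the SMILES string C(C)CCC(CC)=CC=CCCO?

Heavy atoms from the SMILES: 12 C, 1 O.
Implicit hydrogens by atom environment:
  6 × C: 2 H each → 12
  3 × C: 1 H each → 3
  2 × C: 3 H each → 6
  1 × C: no H
  1 × O: 1 H
  Total hydrogens = 22.
Molecular formula: C12H22O

C12H22O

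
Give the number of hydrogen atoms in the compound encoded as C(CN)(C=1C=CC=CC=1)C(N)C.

16

Hydrogens are implicit in SMILES; fill each atom to its normal valence:
  5 × C (aromatic): 1 H each → 5
  2 × C: 1 H each → 2
  2 × N: 2 H each → 4
  1 × C: 3 H
  1 × C: 2 H
  1 × C (aromatic): no H
  Total hydrogens = 16.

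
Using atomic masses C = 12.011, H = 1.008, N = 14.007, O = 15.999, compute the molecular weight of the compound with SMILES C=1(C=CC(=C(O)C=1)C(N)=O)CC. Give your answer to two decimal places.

Molecular formula: C9H11NO2.
M = 9×12.011 + 11×1.008 + 1×14.007 + 2×15.999 = 165.19 g/mol.

165.19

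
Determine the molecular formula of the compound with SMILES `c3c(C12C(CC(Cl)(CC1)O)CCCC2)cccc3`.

C16H21ClO

Heavy atoms from the SMILES: 16 C, 1 Cl, 1 O.
Implicit hydrogens by atom environment:
  7 × C: 2 H each → 14
  5 × C (aromatic): 1 H each → 5
  2 × C: no H
  1 × C: 1 H
  1 × C (aromatic): no H
  1 × Cl: no H
  1 × O: 1 H
  Total hydrogens = 21.
Molecular formula: C16H21ClO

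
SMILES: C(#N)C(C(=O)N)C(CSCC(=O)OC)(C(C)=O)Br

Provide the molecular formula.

Heavy atoms from the SMILES: 1 Br, 10 C, 2 N, 4 O, 1 S.
Implicit hydrogens by atom environment:
  5 × C: no H
  4 × O: no H
  2 × C: 3 H each → 6
  2 × C: 2 H each → 4
  1 × Br: no H
  1 × C: 1 H
  1 × N: 2 H
  1 × N: no H
  1 × S: no H
  Total hydrogens = 13.
Molecular formula: C10H13BrN2O4S

C10H13BrN2O4S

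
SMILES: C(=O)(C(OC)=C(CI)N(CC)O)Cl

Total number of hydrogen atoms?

Hydrogens are implicit in SMILES; fill each atom to its normal valence:
  3 × C: no H
  2 × C: 3 H each → 6
  2 × C: 2 H each → 4
  2 × O: no H
  1 × Cl: no H
  1 × I: no H
  1 × N: no H
  1 × O: 1 H
  Total hydrogens = 11.

11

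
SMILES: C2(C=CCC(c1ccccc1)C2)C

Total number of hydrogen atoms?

16

Hydrogens are implicit in SMILES; fill each atom to its normal valence:
  5 × C (aromatic): 1 H each → 5
  4 × C: 1 H each → 4
  2 × C: 2 H each → 4
  1 × C: 3 H
  1 × C (aromatic): no H
  Total hydrogens = 16.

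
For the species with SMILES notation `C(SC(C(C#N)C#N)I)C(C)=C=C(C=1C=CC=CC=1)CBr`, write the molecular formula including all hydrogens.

Heavy atoms from the SMILES: 1 Br, 16 C, 1 I, 2 N, 1 S.
Implicit hydrogens by atom environment:
  5 × C (aromatic): 1 H each → 5
  5 × C: no H
  2 × C: 2 H each → 4
  2 × C: 1 H each → 2
  2 × N: no H
  1 × Br: no H
  1 × C: 3 H
  1 × C (aromatic): no H
  1 × I: no H
  1 × S: no H
  Total hydrogens = 14.
Molecular formula: C16H14BrIN2S

C16H14BrIN2S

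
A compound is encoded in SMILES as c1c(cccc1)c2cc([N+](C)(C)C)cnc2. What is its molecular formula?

C14H17N2+

Heavy atoms from the SMILES: 14 C, 2 N.
Implicit hydrogens by atom environment:
  8 × C (aromatic): 1 H each → 8
  3 × C: 3 H each → 9
  3 × C (aromatic): no H
  1 × N (aromatic): no H
  1 × N (charge +1): no H
  Total hydrogens = 17.
Net charge +1.
Molecular formula: C14H17N2+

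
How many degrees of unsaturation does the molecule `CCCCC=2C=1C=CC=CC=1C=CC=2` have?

7

Molecular formula from the SMILES: C14H16.
DoU = (2C + 2 + N − H − X)/2 = (2·14 + 2 + 0 − 16 − 0)/2 = 14/2 = 7.
(Structurally: 2 ring(s) + 5 π bond(s) = 7.)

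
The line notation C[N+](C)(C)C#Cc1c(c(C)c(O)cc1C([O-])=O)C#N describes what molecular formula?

Heavy atoms from the SMILES: 14 C, 2 N, 3 O.
Implicit hydrogens by atom environment:
  5 × C (aromatic): no H
  4 × C: 3 H each → 12
  4 × C: no H
  1 × C (aromatic): 1 H
  1 × N: no H
  1 × N (charge +1): no H
  1 × O: 1 H
  1 × O: no H
  1 × O (charge -1): no H
  Total hydrogens = 14.
Molecular formula: C14H14N2O3

C14H14N2O3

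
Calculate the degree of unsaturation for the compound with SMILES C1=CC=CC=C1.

4

Molecular formula from the SMILES: C6H6.
DoU = (2C + 2 + N − H − X)/2 = (2·6 + 2 + 0 − 6 − 0)/2 = 8/2 = 4.
(Structurally: 1 ring(s) + 3 π bond(s) = 4.)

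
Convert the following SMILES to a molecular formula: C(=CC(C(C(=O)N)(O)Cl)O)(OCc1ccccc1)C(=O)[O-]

C13H13ClNO6-

Heavy atoms from the SMILES: 13 C, 1 Cl, 1 N, 6 O.
Implicit hydrogens by atom environment:
  5 × C (aromatic): 1 H each → 5
  4 × C: no H
  3 × O: no H
  2 × C: 1 H each → 2
  2 × O: 1 H each → 2
  1 × C: 2 H
  1 × C (aromatic): no H
  1 × Cl: no H
  1 × N: 2 H
  1 × O (charge -1): no H
  Total hydrogens = 13.
Net charge -1.
Molecular formula: C13H13ClNO6-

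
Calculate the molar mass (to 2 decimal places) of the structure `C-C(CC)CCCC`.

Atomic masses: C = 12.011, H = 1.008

114.23

Molecular formula: C8H18.
M = 8×12.011 + 18×1.008 = 114.23 g/mol.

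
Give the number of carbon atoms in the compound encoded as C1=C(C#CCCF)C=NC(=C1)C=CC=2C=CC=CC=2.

The symbol for carbon appears 17 times in the SMILES.

17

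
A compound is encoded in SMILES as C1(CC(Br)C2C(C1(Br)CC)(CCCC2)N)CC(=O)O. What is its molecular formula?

Heavy atoms from the SMILES: 2 Br, 14 C, 1 N, 2 O.
Implicit hydrogens by atom environment:
  7 × C: 2 H each → 14
  3 × C: 1 H each → 3
  3 × C: no H
  2 × Br: no H
  1 × C: 3 H
  1 × N: 2 H
  1 × O: 1 H
  1 × O: no H
  Total hydrogens = 23.
Molecular formula: C14H23Br2NO2

C14H23Br2NO2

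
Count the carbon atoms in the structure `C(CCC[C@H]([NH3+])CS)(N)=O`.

6

The symbol for carbon appears 6 times in the SMILES.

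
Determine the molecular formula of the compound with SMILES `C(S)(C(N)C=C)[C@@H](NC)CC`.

C8H18N2S

Heavy atoms from the SMILES: 8 C, 2 N, 1 S.
Implicit hydrogens by atom environment:
  4 × C: 1 H each → 4
  2 × C: 3 H each → 6
  2 × C: 2 H each → 4
  1 × N: 2 H
  1 × N: 1 H
  1 × S: 1 H
  Total hydrogens = 18.
Molecular formula: C8H18N2S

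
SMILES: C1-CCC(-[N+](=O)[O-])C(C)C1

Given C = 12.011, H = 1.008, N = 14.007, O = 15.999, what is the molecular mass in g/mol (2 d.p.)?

Molecular formula: C7H13NO2.
M = 7×12.011 + 13×1.008 + 1×14.007 + 2×15.999 = 143.19 g/mol.

143.19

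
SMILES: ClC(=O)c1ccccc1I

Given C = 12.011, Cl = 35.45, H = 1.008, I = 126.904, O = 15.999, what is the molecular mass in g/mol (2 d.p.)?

266.46

Molecular formula: C7H4ClIO.
M = 7×12.011 + 1×35.45 + 4×1.008 + 1×126.904 + 1×15.999 = 266.46 g/mol.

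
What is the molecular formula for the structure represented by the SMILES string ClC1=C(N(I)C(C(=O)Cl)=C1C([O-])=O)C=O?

Heavy atoms from the SMILES: 7 C, 2 Cl, 1 I, 1 N, 4 O.
Implicit hydrogens by atom environment:
  4 × C (aromatic): no H
  3 × O: no H
  2 × C: no H
  2 × Cl: no H
  1 × C: 1 H
  1 × I: no H
  1 × N (aromatic): no H
  1 × O (charge -1): no H
  Total hydrogens = 1.
Net charge -1.
Molecular formula: C7HCl2INO4-

C7HCl2INO4-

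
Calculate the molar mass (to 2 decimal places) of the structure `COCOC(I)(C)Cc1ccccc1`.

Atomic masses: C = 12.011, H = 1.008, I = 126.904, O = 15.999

Molecular formula: C11H15IO2.
M = 11×12.011 + 15×1.008 + 1×126.904 + 2×15.999 = 306.14 g/mol.

306.14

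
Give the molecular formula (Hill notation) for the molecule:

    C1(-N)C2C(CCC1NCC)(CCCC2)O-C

Heavy atoms from the SMILES: 13 C, 2 N, 1 O.
Implicit hydrogens by atom environment:
  7 × C: 2 H each → 14
  3 × C: 1 H each → 3
  2 × C: 3 H each → 6
  1 × C: no H
  1 × N: 2 H
  1 × N: 1 H
  1 × O: no H
  Total hydrogens = 26.
Molecular formula: C13H26N2O

C13H26N2O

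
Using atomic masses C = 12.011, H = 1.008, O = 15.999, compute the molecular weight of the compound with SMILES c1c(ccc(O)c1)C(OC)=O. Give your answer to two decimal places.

152.15

Molecular formula: C8H8O3.
M = 8×12.011 + 8×1.008 + 3×15.999 = 152.15 g/mol.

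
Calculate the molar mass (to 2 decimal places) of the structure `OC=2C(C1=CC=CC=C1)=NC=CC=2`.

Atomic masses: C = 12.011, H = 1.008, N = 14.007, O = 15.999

Molecular formula: C11H9NO.
M = 11×12.011 + 9×1.008 + 1×14.007 + 1×15.999 = 171.20 g/mol.

171.20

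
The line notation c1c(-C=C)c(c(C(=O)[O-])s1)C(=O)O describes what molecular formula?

C8H5O4S-

Heavy atoms from the SMILES: 8 C, 4 O, 1 S.
Implicit hydrogens by atom environment:
  3 × C (aromatic): no H
  2 × C: no H
  2 × O: no H
  1 × C: 2 H
  1 × C (aromatic): 1 H
  1 × C: 1 H
  1 × O: 1 H
  1 × O (charge -1): no H
  1 × S (aromatic): no H
  Total hydrogens = 5.
Net charge -1.
Molecular formula: C8H5O4S-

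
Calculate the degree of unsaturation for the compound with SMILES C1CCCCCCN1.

Molecular formula from the SMILES: C7H15N.
DoU = (2C + 2 + N − H − X)/2 = (2·7 + 2 + 1 − 15 − 0)/2 = 2/2 = 1.
(Structurally: 1 ring(s) + 0 π bond(s) = 1.)

1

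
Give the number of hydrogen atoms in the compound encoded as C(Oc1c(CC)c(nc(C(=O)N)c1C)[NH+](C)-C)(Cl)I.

18

Hydrogens are implicit in SMILES; fill each atom to its normal valence:
  5 × C (aromatic): no H
  4 × C: 3 H each → 12
  2 × O: no H
  1 × C: 2 H
  1 × C: 1 H
  1 × C: no H
  1 × Cl: no H
  1 × I: no H
  1 × N: 2 H
  1 × N (charge +1): 1 H
  1 × N (aromatic): no H
  Total hydrogens = 18.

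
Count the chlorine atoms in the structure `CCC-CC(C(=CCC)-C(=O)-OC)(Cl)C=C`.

1

The symbol for chlorine appears 1 time in the SMILES.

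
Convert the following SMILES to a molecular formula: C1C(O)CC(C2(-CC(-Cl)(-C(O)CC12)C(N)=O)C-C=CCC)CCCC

Heavy atoms from the SMILES: 20 C, 1 Cl, 1 N, 3 O.
Implicit hydrogens by atom environment:
  9 × C: 2 H each → 18
  6 × C: 1 H each → 6
  3 × C: no H
  2 × C: 3 H each → 6
  2 × O: 1 H each → 2
  1 × Cl: no H
  1 × N: 2 H
  1 × O: no H
  Total hydrogens = 34.
Molecular formula: C20H34ClNO3

C20H34ClNO3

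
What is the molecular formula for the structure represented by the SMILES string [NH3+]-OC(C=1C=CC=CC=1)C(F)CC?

C10H15FNO+

Heavy atoms from the SMILES: 10 C, 1 F, 1 N, 1 O.
Implicit hydrogens by atom environment:
  5 × C (aromatic): 1 H each → 5
  2 × C: 1 H each → 2
  1 × C: 3 H
  1 × C: 2 H
  1 × C (aromatic): no H
  1 × F: no H
  1 × N (charge +1): 3 H
  1 × O: no H
  Total hydrogens = 15.
Net charge +1.
Molecular formula: C10H15FNO+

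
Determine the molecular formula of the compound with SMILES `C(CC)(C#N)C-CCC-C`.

Heavy atoms from the SMILES: 9 C, 1 N.
Implicit hydrogens by atom environment:
  5 × C: 2 H each → 10
  2 × C: 3 H each → 6
  1 × C: 1 H
  1 × C: no H
  1 × N: no H
  Total hydrogens = 17.
Molecular formula: C9H17N

C9H17N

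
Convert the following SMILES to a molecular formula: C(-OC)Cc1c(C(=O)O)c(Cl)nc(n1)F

C8H8ClFN2O3

Heavy atoms from the SMILES: 8 C, 1 Cl, 1 F, 2 N, 3 O.
Implicit hydrogens by atom environment:
  4 × C (aromatic): no H
  2 × C: 2 H each → 4
  2 × N (aromatic): no H
  2 × O: no H
  1 × C: 3 H
  1 × C: no H
  1 × Cl: no H
  1 × F: no H
  1 × O: 1 H
  Total hydrogens = 8.
Molecular formula: C8H8ClFN2O3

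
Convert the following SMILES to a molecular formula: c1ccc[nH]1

C4H5N

Heavy atoms from the SMILES: 4 C, 1 N.
Implicit hydrogens by atom environment:
  4 × C (aromatic): 1 H each → 4
  1 × N (aromatic): 1 H
  Total hydrogens = 5.
Molecular formula: C4H5N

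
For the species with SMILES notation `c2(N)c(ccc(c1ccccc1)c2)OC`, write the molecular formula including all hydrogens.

C13H13NO

Heavy atoms from the SMILES: 13 C, 1 N, 1 O.
Implicit hydrogens by atom environment:
  8 × C (aromatic): 1 H each → 8
  4 × C (aromatic): no H
  1 × C: 3 H
  1 × N: 2 H
  1 × O: no H
  Total hydrogens = 13.
Molecular formula: C13H13NO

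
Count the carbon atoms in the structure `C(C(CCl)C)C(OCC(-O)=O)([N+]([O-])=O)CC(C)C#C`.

The symbol for carbon appears 12 times in the SMILES. (Cl is a single chlorine, not C + l.)

12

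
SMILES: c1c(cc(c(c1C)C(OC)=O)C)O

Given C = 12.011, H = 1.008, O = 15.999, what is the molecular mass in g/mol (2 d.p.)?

180.20

Molecular formula: C10H12O3.
M = 10×12.011 + 12×1.008 + 3×15.999 = 180.20 g/mol.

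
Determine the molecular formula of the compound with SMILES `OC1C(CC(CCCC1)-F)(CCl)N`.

C9H17ClFNO

Heavy atoms from the SMILES: 9 C, 1 Cl, 1 F, 1 N, 1 O.
Implicit hydrogens by atom environment:
  6 × C: 2 H each → 12
  2 × C: 1 H each → 2
  1 × C: no H
  1 × Cl: no H
  1 × F: no H
  1 × N: 2 H
  1 × O: 1 H
  Total hydrogens = 17.
Molecular formula: C9H17ClFNO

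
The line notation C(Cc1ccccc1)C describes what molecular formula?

C9H12

Heavy atoms from the SMILES: 9 C.
Implicit hydrogens by atom environment:
  5 × C (aromatic): 1 H each → 5
  2 × C: 2 H each → 4
  1 × C: 3 H
  1 × C (aromatic): no H
  Total hydrogens = 12.
Molecular formula: C9H12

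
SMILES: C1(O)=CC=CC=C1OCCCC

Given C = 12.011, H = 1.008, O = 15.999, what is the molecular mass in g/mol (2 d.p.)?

166.22

Molecular formula: C10H14O2.
M = 10×12.011 + 14×1.008 + 2×15.999 = 166.22 g/mol.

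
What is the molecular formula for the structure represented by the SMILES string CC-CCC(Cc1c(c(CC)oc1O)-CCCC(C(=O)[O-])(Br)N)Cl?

Heavy atoms from the SMILES: 1 Br, 17 C, 1 Cl, 1 N, 4 O.
Implicit hydrogens by atom environment:
  8 × C: 2 H each → 16
  4 × C (aromatic): no H
  2 × C: 3 H each → 6
  2 × C: no H
  1 × Br: no H
  1 × C: 1 H
  1 × Cl: no H
  1 × N: 2 H
  1 × O: 1 H
  1 × O (aromatic): no H
  1 × O: no H
  1 × O (charge -1): no H
  Total hydrogens = 26.
Net charge -1.
Molecular formula: C17H26BrClNO4-

C17H26BrClNO4-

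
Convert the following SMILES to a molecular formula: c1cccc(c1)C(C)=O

C8H8O

Heavy atoms from the SMILES: 8 C, 1 O.
Implicit hydrogens by atom environment:
  5 × C (aromatic): 1 H each → 5
  1 × C: 3 H
  1 × C (aromatic): no H
  1 × C: no H
  1 × O: no H
  Total hydrogens = 8.
Molecular formula: C8H8O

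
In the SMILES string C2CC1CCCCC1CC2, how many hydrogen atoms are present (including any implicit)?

18

Hydrogens are implicit in SMILES; fill each atom to its normal valence:
  8 × C: 2 H each → 16
  2 × C: 1 H each → 2
  Total hydrogens = 18.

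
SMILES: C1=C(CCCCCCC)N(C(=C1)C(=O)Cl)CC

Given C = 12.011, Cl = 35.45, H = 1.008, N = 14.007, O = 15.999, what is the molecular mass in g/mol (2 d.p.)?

255.79

Molecular formula: C14H22ClNO.
M = 14×12.011 + 1×35.45 + 22×1.008 + 1×14.007 + 1×15.999 = 255.79 g/mol.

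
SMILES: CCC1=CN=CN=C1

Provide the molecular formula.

Heavy atoms from the SMILES: 6 C, 2 N.
Implicit hydrogens by atom environment:
  3 × C (aromatic): 1 H each → 3
  2 × N (aromatic): no H
  1 × C: 3 H
  1 × C: 2 H
  1 × C (aromatic): no H
  Total hydrogens = 8.
Molecular formula: C6H8N2

C6H8N2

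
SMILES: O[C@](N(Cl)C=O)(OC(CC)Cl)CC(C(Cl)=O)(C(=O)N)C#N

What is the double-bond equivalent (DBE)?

Molecular formula from the SMILES: C10H12Cl3N3O5.
DoU = (2C + 2 + N − H − X)/2 = (2·10 + 2 + 3 − 12 − 3)/2 = 10/2 = 5.
(Structurally: 0 ring(s) + 5 π bond(s) = 5.)

5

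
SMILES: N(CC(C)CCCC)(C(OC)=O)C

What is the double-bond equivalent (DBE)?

1

Molecular formula from the SMILES: C10H21NO2.
DoU = (2C + 2 + N − H − X)/2 = (2·10 + 2 + 1 − 21 − 0)/2 = 2/2 = 1.
(Structurally: 0 ring(s) + 1 π bond(s) = 1.)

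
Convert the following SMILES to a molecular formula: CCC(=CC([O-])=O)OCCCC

Heavy atoms from the SMILES: 9 C, 3 O.
Implicit hydrogens by atom environment:
  4 × C: 2 H each → 8
  2 × C: 3 H each → 6
  2 × C: no H
  2 × O: no H
  1 × C: 1 H
  1 × O (charge -1): no H
  Total hydrogens = 15.
Net charge -1.
Molecular formula: C9H15O3-

C9H15O3-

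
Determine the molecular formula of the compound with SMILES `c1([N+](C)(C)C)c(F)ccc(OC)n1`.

Heavy atoms from the SMILES: 9 C, 1 F, 2 N, 1 O.
Implicit hydrogens by atom environment:
  4 × C: 3 H each → 12
  3 × C (aromatic): no H
  2 × C (aromatic): 1 H each → 2
  1 × F: no H
  1 × N (aromatic): no H
  1 × N (charge +1): no H
  1 × O: no H
  Total hydrogens = 14.
Net charge +1.
Molecular formula: C9H14FN2O+

C9H14FN2O+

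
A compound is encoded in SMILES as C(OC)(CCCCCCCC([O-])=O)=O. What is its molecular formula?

Heavy atoms from the SMILES: 10 C, 4 O.
Implicit hydrogens by atom environment:
  7 × C: 2 H each → 14
  3 × O: no H
  2 × C: no H
  1 × C: 3 H
  1 × O (charge -1): no H
  Total hydrogens = 17.
Net charge -1.
Molecular formula: C10H17O4-

C10H17O4-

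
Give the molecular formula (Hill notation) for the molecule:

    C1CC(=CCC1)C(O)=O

C7H10O2

Heavy atoms from the SMILES: 7 C, 2 O.
Implicit hydrogens by atom environment:
  4 × C: 2 H each → 8
  2 × C: no H
  1 × C: 1 H
  1 × O: 1 H
  1 × O: no H
  Total hydrogens = 10.
Molecular formula: C7H10O2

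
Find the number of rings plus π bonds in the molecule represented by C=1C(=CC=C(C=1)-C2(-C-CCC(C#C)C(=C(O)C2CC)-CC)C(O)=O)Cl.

9

Molecular formula from the SMILES: C21H25ClO3.
DoU = (2C + 2 + N − H − X)/2 = (2·21 + 2 + 0 − 25 − 1)/2 = 18/2 = 9.
(Structurally: 2 ring(s) + 7 π bond(s) = 9.)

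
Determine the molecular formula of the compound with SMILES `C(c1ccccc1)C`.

Heavy atoms from the SMILES: 8 C.
Implicit hydrogens by atom environment:
  5 × C (aromatic): 1 H each → 5
  1 × C: 3 H
  1 × C: 2 H
  1 × C (aromatic): no H
  Total hydrogens = 10.
Molecular formula: C8H10

C8H10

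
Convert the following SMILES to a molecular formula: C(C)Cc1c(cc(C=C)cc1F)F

Heavy atoms from the SMILES: 11 C, 2 F.
Implicit hydrogens by atom environment:
  4 × C (aromatic): no H
  3 × C: 2 H each → 6
  2 × C (aromatic): 1 H each → 2
  2 × F: no H
  1 × C: 3 H
  1 × C: 1 H
  Total hydrogens = 12.
Molecular formula: C11H12F2

C11H12F2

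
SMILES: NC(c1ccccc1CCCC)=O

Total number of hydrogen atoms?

Hydrogens are implicit in SMILES; fill each atom to its normal valence:
  4 × C (aromatic): 1 H each → 4
  3 × C: 2 H each → 6
  2 × C (aromatic): no H
  1 × C: 3 H
  1 × C: no H
  1 × N: 2 H
  1 × O: no H
  Total hydrogens = 15.

15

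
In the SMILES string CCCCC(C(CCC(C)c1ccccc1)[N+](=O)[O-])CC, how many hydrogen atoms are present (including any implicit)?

29

Hydrogens are implicit in SMILES; fill each atom to its normal valence:
  6 × C: 2 H each → 12
  5 × C (aromatic): 1 H each → 5
  3 × C: 3 H each → 9
  3 × C: 1 H each → 3
  1 × C (aromatic): no H
  1 × N (charge +1): no H
  1 × O: no H
  1 × O (charge -1): no H
  Total hydrogens = 29.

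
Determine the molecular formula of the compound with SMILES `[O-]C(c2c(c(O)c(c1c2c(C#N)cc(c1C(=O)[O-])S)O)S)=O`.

Heavy atoms from the SMILES: 13 C, 1 N, 6 O, 2 S.
Implicit hydrogens by atom environment:
  9 × C (aromatic): no H
  3 × C: no H
  2 × O: 1 H each → 2
  2 × O: no H
  2 × O (charge -1): no H
  2 × S: 1 H each → 2
  1 × C (aromatic): 1 H
  1 × N: no H
  Total hydrogens = 5.
Net charge -2.
Molecular formula: [C13H5NO6S2]2-

[C13H5NO6S2]2-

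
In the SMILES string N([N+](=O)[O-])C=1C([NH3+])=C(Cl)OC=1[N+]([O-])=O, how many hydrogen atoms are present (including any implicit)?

4

Hydrogens are implicit in SMILES; fill each atom to its normal valence:
  4 × C (aromatic): no H
  2 × N (charge +1): no H
  2 × O: no H
  2 × O (charge -1): no H
  1 × Cl: no H
  1 × N (charge +1): 3 H
  1 × N: 1 H
  1 × O (aromatic): no H
  Total hydrogens = 4.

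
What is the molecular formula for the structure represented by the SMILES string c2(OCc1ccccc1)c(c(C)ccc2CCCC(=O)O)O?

C18H20O4

Heavy atoms from the SMILES: 18 C, 4 O.
Implicit hydrogens by atom environment:
  7 × C (aromatic): 1 H each → 7
  5 × C (aromatic): no H
  4 × C: 2 H each → 8
  2 × O: 1 H each → 2
  2 × O: no H
  1 × C: 3 H
  1 × C: no H
  Total hydrogens = 20.
Molecular formula: C18H20O4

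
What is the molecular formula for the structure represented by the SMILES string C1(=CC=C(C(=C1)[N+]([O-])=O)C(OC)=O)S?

Heavy atoms from the SMILES: 8 C, 1 N, 4 O, 1 S.
Implicit hydrogens by atom environment:
  3 × C (aromatic): 1 H each → 3
  3 × C (aromatic): no H
  3 × O: no H
  1 × C: 3 H
  1 × C: no H
  1 × N (charge +1): no H
  1 × O (charge -1): no H
  1 × S: 1 H
  Total hydrogens = 7.
Molecular formula: C8H7NO4S

C8H7NO4S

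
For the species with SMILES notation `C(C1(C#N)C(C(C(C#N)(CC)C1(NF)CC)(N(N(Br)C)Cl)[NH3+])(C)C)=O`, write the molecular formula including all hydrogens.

C15H24BrClFN6O+

Heavy atoms from the SMILES: 1 Br, 15 C, 1 Cl, 1 F, 6 N, 1 O.
Implicit hydrogens by atom environment:
  7 × C: no H
  5 × C: 3 H each → 15
  4 × N: no H
  2 × C: 2 H each → 4
  1 × Br: no H
  1 × C: 1 H
  1 × Cl: no H
  1 × F: no H
  1 × N (charge +1): 3 H
  1 × N: 1 H
  1 × O: no H
  Total hydrogens = 24.
Net charge +1.
Molecular formula: C15H24BrClFN6O+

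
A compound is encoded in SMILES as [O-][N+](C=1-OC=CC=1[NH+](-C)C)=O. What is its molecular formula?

C6H9N2O3+

Heavy atoms from the SMILES: 6 C, 2 N, 3 O.
Implicit hydrogens by atom environment:
  2 × C: 3 H each → 6
  2 × C (aromatic): 1 H each → 2
  2 × C (aromatic): no H
  1 × N (charge +1): 1 H
  1 × N (charge +1): no H
  1 × O (aromatic): no H
  1 × O: no H
  1 × O (charge -1): no H
  Total hydrogens = 9.
Net charge +1.
Molecular formula: C6H9N2O3+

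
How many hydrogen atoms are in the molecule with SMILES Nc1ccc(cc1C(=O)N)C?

Hydrogens are implicit in SMILES; fill each atom to its normal valence:
  3 × C (aromatic): 1 H each → 3
  3 × C (aromatic): no H
  2 × N: 2 H each → 4
  1 × C: 3 H
  1 × C: no H
  1 × O: no H
  Total hydrogens = 10.

10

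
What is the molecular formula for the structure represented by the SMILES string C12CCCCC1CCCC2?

Heavy atoms from the SMILES: 10 C.
Implicit hydrogens by atom environment:
  8 × C: 2 H each → 16
  2 × C: 1 H each → 2
  Total hydrogens = 18.
Molecular formula: C10H18

C10H18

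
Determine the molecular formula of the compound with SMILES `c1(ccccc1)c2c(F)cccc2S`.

Heavy atoms from the SMILES: 12 C, 1 F, 1 S.
Implicit hydrogens by atom environment:
  8 × C (aromatic): 1 H each → 8
  4 × C (aromatic): no H
  1 × F: no H
  1 × S: 1 H
  Total hydrogens = 9.
Molecular formula: C12H9FS

C12H9FS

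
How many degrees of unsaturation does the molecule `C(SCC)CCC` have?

Molecular formula from the SMILES: C6H14S.
DoU = (2C + 2 + N − H − X)/2 = (2·6 + 2 + 0 − 14 − 0)/2 = 0/2 = 0.
(Structurally: 0 ring(s) + 0 π bond(s) = 0.)

0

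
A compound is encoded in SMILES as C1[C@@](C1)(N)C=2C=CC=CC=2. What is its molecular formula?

C9H11N

Heavy atoms from the SMILES: 9 C, 1 N.
Implicit hydrogens by atom environment:
  5 × C (aromatic): 1 H each → 5
  2 × C: 2 H each → 4
  1 × C: no H
  1 × C (aromatic): no H
  1 × N: 2 H
  Total hydrogens = 11.
Molecular formula: C9H11N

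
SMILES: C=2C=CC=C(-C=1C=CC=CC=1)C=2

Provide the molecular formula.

Heavy atoms from the SMILES: 12 C.
Implicit hydrogens by atom environment:
  10 × C (aromatic): 1 H each → 10
  2 × C (aromatic): no H
  Total hydrogens = 10.
Molecular formula: C12H10

C12H10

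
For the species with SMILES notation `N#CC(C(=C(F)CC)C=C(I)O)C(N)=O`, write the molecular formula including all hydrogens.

Heavy atoms from the SMILES: 9 C, 1 F, 1 I, 2 N, 2 O.
Implicit hydrogens by atom environment:
  5 × C: no H
  2 × C: 1 H each → 2
  1 × C: 3 H
  1 × C: 2 H
  1 × F: no H
  1 × I: no H
  1 × N: 2 H
  1 × N: no H
  1 × O: 1 H
  1 × O: no H
  Total hydrogens = 10.
Molecular formula: C9H10FIN2O2

C9H10FIN2O2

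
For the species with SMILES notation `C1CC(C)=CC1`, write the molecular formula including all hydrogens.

C6H10

Heavy atoms from the SMILES: 6 C.
Implicit hydrogens by atom environment:
  3 × C: 2 H each → 6
  1 × C: 3 H
  1 × C: 1 H
  1 × C: no H
  Total hydrogens = 10.
Molecular formula: C6H10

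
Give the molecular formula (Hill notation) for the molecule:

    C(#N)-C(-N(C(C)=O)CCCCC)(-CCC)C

C13H24N2O

Heavy atoms from the SMILES: 13 C, 2 N, 1 O.
Implicit hydrogens by atom environment:
  6 × C: 2 H each → 12
  4 × C: 3 H each → 12
  3 × C: no H
  2 × N: no H
  1 × O: no H
  Total hydrogens = 24.
Molecular formula: C13H24N2O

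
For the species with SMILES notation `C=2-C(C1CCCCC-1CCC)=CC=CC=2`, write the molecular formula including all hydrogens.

Heavy atoms from the SMILES: 15 C.
Implicit hydrogens by atom environment:
  6 × C: 2 H each → 12
  5 × C (aromatic): 1 H each → 5
  2 × C: 1 H each → 2
  1 × C: 3 H
  1 × C (aromatic): no H
  Total hydrogens = 22.
Molecular formula: C15H22

C15H22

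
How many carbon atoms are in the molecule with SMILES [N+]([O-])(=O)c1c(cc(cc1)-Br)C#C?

8

The symbol for carbon appears 8 times in the SMILES. Lowercase c denotes aromatic carbon and counts toward C.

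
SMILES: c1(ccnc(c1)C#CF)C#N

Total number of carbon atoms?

The symbol for carbon appears 8 times in the SMILES. Lowercase c denotes aromatic carbon and counts toward C.

8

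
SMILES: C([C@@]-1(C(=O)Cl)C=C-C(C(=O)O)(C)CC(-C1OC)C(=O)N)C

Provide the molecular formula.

Heavy atoms from the SMILES: 14 C, 1 Cl, 1 N, 5 O.
Implicit hydrogens by atom environment:
  5 × C: no H
  4 × C: 1 H each → 4
  4 × O: no H
  3 × C: 3 H each → 9
  2 × C: 2 H each → 4
  1 × Cl: no H
  1 × N: 2 H
  1 × O: 1 H
  Total hydrogens = 20.
Molecular formula: C14H20ClNO5

C14H20ClNO5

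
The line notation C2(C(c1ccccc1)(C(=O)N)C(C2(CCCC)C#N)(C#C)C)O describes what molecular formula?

Heavy atoms from the SMILES: 19 C, 2 N, 2 O.
Implicit hydrogens by atom environment:
  6 × C: no H
  5 × C (aromatic): 1 H each → 5
  3 × C: 2 H each → 6
  2 × C: 3 H each → 6
  2 × C: 1 H each → 2
  1 × C (aromatic): no H
  1 × N: 2 H
  1 × N: no H
  1 × O: 1 H
  1 × O: no H
  Total hydrogens = 22.
Molecular formula: C19H22N2O2

C19H22N2O2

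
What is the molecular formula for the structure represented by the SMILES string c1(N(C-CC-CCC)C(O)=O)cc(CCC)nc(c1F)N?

C15H24FN3O2

Heavy atoms from the SMILES: 15 C, 1 F, 3 N, 2 O.
Implicit hydrogens by atom environment:
  7 × C: 2 H each → 14
  4 × C (aromatic): no H
  2 × C: 3 H each → 6
  1 × C (aromatic): 1 H
  1 × C: no H
  1 × F: no H
  1 × N: 2 H
  1 × N (aromatic): no H
  1 × N: no H
  1 × O: 1 H
  1 × O: no H
  Total hydrogens = 24.
Molecular formula: C15H24FN3O2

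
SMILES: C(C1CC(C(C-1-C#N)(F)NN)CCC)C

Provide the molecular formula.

Heavy atoms from the SMILES: 11 C, 1 F, 3 N.
Implicit hydrogens by atom environment:
  4 × C: 2 H each → 8
  3 × C: 1 H each → 3
  2 × C: 3 H each → 6
  2 × C: no H
  1 × F: no H
  1 × N: 2 H
  1 × N: 1 H
  1 × N: no H
  Total hydrogens = 20.
Molecular formula: C11H20FN3

C11H20FN3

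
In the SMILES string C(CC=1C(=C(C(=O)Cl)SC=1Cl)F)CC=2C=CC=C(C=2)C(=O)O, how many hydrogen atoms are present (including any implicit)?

11

Hydrogens are implicit in SMILES; fill each atom to its normal valence:
  6 × C (aromatic): no H
  4 × C (aromatic): 1 H each → 4
  3 × C: 2 H each → 6
  2 × C: no H
  2 × Cl: no H
  2 × O: no H
  1 × F: no H
  1 × O: 1 H
  1 × S (aromatic): no H
  Total hydrogens = 11.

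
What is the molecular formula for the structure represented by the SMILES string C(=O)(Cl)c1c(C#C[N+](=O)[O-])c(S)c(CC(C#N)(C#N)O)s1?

Heavy atoms from the SMILES: 11 C, 1 Cl, 3 N, 4 O, 2 S.
Implicit hydrogens by atom environment:
  6 × C: no H
  4 × C (aromatic): no H
  2 × N: no H
  2 × O: no H
  1 × C: 2 H
  1 × Cl: no H
  1 × N (charge +1): no H
  1 × O: 1 H
  1 × O (charge -1): no H
  1 × S: 1 H
  1 × S (aromatic): no H
  Total hydrogens = 4.
Molecular formula: C11H4ClN3O4S2

C11H4ClN3O4S2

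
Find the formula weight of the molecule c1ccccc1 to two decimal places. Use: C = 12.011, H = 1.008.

Molecular formula: C6H6.
M = 6×12.011 + 6×1.008 = 78.11 g/mol.

78.11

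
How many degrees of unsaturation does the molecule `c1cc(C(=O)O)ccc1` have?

Molecular formula from the SMILES: C7H6O2.
DoU = (2C + 2 + N − H − X)/2 = (2·7 + 2 + 0 − 6 − 0)/2 = 10/2 = 5.
(Structurally: 1 ring(s) + 4 π bond(s) = 5.)

5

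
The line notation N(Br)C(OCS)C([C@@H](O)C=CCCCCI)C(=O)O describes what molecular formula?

Heavy atoms from the SMILES: 1 Br, 11 C, 1 I, 1 N, 4 O, 1 S.
Implicit hydrogens by atom environment:
  5 × C: 2 H each → 10
  5 × C: 1 H each → 5
  2 × O: 1 H each → 2
  2 × O: no H
  1 × Br: no H
  1 × C: no H
  1 × I: no H
  1 × N: 1 H
  1 × S: 1 H
  Total hydrogens = 19.
Molecular formula: C11H19BrINO4S

C11H19BrINO4S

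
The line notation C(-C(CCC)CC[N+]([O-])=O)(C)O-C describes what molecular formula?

C9H19NO3

Heavy atoms from the SMILES: 9 C, 1 N, 3 O.
Implicit hydrogens by atom environment:
  4 × C: 2 H each → 8
  3 × C: 3 H each → 9
  2 × C: 1 H each → 2
  2 × O: no H
  1 × N (charge +1): no H
  1 × O (charge -1): no H
  Total hydrogens = 19.
Molecular formula: C9H19NO3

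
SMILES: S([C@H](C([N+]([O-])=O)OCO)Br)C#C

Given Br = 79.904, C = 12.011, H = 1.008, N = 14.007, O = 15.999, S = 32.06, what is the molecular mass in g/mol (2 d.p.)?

256.07

Molecular formula: C5H6BrNO4S.
M = 1×79.904 + 5×12.011 + 6×1.008 + 1×14.007 + 4×15.999 + 1×32.06 = 256.07 g/mol.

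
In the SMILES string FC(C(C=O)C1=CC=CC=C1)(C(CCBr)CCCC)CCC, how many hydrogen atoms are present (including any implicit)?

Hydrogens are implicit in SMILES; fill each atom to its normal valence:
  7 × C: 2 H each → 14
  5 × C (aromatic): 1 H each → 5
  3 × C: 1 H each → 3
  2 × C: 3 H each → 6
  1 × Br: no H
  1 × C: no H
  1 × C (aromatic): no H
  1 × F: no H
  1 × O: no H
  Total hydrogens = 28.

28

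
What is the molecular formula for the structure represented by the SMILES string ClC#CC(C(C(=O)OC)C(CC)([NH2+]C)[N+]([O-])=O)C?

Heavy atoms from the SMILES: 11 C, 1 Cl, 2 N, 4 O.
Implicit hydrogens by atom environment:
  4 × C: 3 H each → 12
  4 × C: no H
  3 × O: no H
  2 × C: 1 H each → 2
  1 × C: 2 H
  1 × Cl: no H
  1 × N (charge +1): 2 H
  1 × N (charge +1): no H
  1 × O (charge -1): no H
  Total hydrogens = 18.
Net charge +1.
Molecular formula: C11H18ClN2O4+

C11H18ClN2O4+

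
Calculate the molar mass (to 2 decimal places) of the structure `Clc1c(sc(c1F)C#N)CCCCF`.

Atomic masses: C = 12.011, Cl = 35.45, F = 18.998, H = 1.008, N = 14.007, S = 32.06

Molecular formula: C9H8ClF2NS.
M = 9×12.011 + 1×35.45 + 2×18.998 + 8×1.008 + 1×14.007 + 1×32.06 = 235.68 g/mol.

235.68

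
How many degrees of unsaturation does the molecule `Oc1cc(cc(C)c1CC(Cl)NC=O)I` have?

Molecular formula from the SMILES: C10H11ClINO2.
DoU = (2C + 2 + N − H − X)/2 = (2·10 + 2 + 1 − 11 − 2)/2 = 10/2 = 5.
(Structurally: 1 ring(s) + 4 π bond(s) = 5.)

5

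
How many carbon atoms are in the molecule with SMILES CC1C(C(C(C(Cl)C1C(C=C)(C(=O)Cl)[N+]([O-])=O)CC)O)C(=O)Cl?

14

The symbol for carbon appears 14 times in the SMILES. (Cl is a single chlorine, not C + l.)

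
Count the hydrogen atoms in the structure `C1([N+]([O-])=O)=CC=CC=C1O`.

5

Hydrogens are implicit in SMILES; fill each atom to its normal valence:
  4 × C (aromatic): 1 H each → 4
  2 × C (aromatic): no H
  1 × N (charge +1): no H
  1 × O: 1 H
  1 × O: no H
  1 × O (charge -1): no H
  Total hydrogens = 5.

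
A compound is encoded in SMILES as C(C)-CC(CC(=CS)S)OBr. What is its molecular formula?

C7H13BrOS2

Heavy atoms from the SMILES: 1 Br, 7 C, 1 O, 2 S.
Implicit hydrogens by atom environment:
  3 × C: 2 H each → 6
  2 × C: 1 H each → 2
  2 × S: 1 H each → 2
  1 × Br: no H
  1 × C: 3 H
  1 × C: no H
  1 × O: no H
  Total hydrogens = 13.
Molecular formula: C7H13BrOS2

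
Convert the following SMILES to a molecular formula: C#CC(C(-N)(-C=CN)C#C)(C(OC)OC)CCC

C14H22N2O2

Heavy atoms from the SMILES: 14 C, 2 N, 2 O.
Implicit hydrogens by atom environment:
  5 × C: 1 H each → 5
  4 × C: no H
  3 × C: 3 H each → 9
  2 × C: 2 H each → 4
  2 × N: 2 H each → 4
  2 × O: no H
  Total hydrogens = 22.
Molecular formula: C14H22N2O2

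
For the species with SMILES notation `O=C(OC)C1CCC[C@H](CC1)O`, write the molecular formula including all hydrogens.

C9H16O3

Heavy atoms from the SMILES: 9 C, 3 O.
Implicit hydrogens by atom environment:
  5 × C: 2 H each → 10
  2 × C: 1 H each → 2
  2 × O: no H
  1 × C: 3 H
  1 × C: no H
  1 × O: 1 H
  Total hydrogens = 16.
Molecular formula: C9H16O3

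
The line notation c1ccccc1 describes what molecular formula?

Heavy atoms from the SMILES: 6 C.
Implicit hydrogens by atom environment:
  6 × C (aromatic): 1 H each → 6
  Total hydrogens = 6.
Molecular formula: C6H6

C6H6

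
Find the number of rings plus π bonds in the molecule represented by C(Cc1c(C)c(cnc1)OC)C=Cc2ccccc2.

Molecular formula from the SMILES: C17H19NO.
DoU = (2C + 2 + N − H − X)/2 = (2·17 + 2 + 1 − 19 − 0)/2 = 18/2 = 9.
(Structurally: 2 ring(s) + 7 π bond(s) = 9.)

9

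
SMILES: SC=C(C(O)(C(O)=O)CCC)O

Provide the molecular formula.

Heavy atoms from the SMILES: 7 C, 4 O, 1 S.
Implicit hydrogens by atom environment:
  3 × C: no H
  3 × O: 1 H each → 3
  2 × C: 2 H each → 4
  1 × C: 3 H
  1 × C: 1 H
  1 × O: no H
  1 × S: 1 H
  Total hydrogens = 12.
Molecular formula: C7H12O4S

C7H12O4S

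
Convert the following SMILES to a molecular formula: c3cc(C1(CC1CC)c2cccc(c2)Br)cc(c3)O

Heavy atoms from the SMILES: 1 Br, 17 C, 1 O.
Implicit hydrogens by atom environment:
  8 × C (aromatic): 1 H each → 8
  4 × C (aromatic): no H
  2 × C: 2 H each → 4
  1 × Br: no H
  1 × C: 3 H
  1 × C: 1 H
  1 × C: no H
  1 × O: 1 H
  Total hydrogens = 17.
Molecular formula: C17H17BrO

C17H17BrO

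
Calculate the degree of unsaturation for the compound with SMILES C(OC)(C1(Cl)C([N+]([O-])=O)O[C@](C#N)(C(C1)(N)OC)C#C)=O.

Molecular formula from the SMILES: C11H12ClN3O6.
DoU = (2C + 2 + N − H − X)/2 = (2·11 + 2 + 3 − 12 − 1)/2 = 14/2 = 7.
(Structurally: 1 ring(s) + 6 π bond(s) = 7.)

7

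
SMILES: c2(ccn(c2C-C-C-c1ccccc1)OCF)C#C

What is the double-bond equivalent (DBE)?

Molecular formula from the SMILES: C16H16FNO.
DoU = (2C + 2 + N − H − X)/2 = (2·16 + 2 + 1 − 16 − 1)/2 = 18/2 = 9.
(Structurally: 2 ring(s) + 7 π bond(s) = 9.)

9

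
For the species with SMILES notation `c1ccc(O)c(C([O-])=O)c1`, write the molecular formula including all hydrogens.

Heavy atoms from the SMILES: 7 C, 3 O.
Implicit hydrogens by atom environment:
  4 × C (aromatic): 1 H each → 4
  2 × C (aromatic): no H
  1 × C: no H
  1 × O: 1 H
  1 × O: no H
  1 × O (charge -1): no H
  Total hydrogens = 5.
Net charge -1.
Molecular formula: C7H5O3-

C7H5O3-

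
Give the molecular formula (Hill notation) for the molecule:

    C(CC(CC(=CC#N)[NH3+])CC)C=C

Heavy atoms from the SMILES: 11 C, 2 N.
Implicit hydrogens by atom environment:
  5 × C: 2 H each → 10
  3 × C: 1 H each → 3
  2 × C: no H
  1 × C: 3 H
  1 × N (charge +1): 3 H
  1 × N: no H
  Total hydrogens = 19.
Net charge +1.
Molecular formula: C11H19N2+

C11H19N2+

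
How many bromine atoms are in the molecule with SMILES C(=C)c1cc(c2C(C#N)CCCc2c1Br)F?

The symbol for bromine appears 1 time in the SMILES.

1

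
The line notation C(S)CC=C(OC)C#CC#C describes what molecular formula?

C9H10OS

Heavy atoms from the SMILES: 9 C, 1 O, 1 S.
Implicit hydrogens by atom environment:
  4 × C: no H
  2 × C: 2 H each → 4
  2 × C: 1 H each → 2
  1 × C: 3 H
  1 × O: no H
  1 × S: 1 H
  Total hydrogens = 10.
Molecular formula: C9H10OS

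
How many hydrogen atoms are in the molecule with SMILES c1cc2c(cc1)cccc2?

Hydrogens are implicit in SMILES; fill each atom to its normal valence:
  8 × C (aromatic): 1 H each → 8
  2 × C (aromatic): no H
  Total hydrogens = 8.

8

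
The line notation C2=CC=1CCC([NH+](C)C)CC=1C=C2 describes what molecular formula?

C12H18N+

Heavy atoms from the SMILES: 12 C, 1 N.
Implicit hydrogens by atom environment:
  4 × C (aromatic): 1 H each → 4
  3 × C: 2 H each → 6
  2 × C: 3 H each → 6
  2 × C (aromatic): no H
  1 × C: 1 H
  1 × N (charge +1): 1 H
  Total hydrogens = 18.
Net charge +1.
Molecular formula: C12H18N+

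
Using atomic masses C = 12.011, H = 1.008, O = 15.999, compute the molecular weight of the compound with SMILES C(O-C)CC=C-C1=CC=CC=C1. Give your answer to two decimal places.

Molecular formula: C11H14O.
M = 11×12.011 + 14×1.008 + 1×15.999 = 162.23 g/mol.

162.23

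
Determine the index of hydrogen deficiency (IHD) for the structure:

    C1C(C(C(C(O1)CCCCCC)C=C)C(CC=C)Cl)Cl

3

Molecular formula from the SMILES: C17H28Cl2O.
DoU = (2C + 2 + N − H − X)/2 = (2·17 + 2 + 0 − 28 − 2)/2 = 6/2 = 3.
(Structurally: 1 ring(s) + 2 π bond(s) = 3.)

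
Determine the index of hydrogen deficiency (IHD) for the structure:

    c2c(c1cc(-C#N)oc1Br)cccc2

9

Molecular formula from the SMILES: C11H6BrNO.
DoU = (2C + 2 + N − H − X)/2 = (2·11 + 2 + 1 − 6 − 1)/2 = 18/2 = 9.
(Structurally: 2 ring(s) + 7 π bond(s) = 9.)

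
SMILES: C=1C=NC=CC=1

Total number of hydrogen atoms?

Hydrogens are implicit in SMILES; fill each atom to its normal valence:
  5 × C (aromatic): 1 H each → 5
  1 × N (aromatic): no H
  Total hydrogens = 5.

5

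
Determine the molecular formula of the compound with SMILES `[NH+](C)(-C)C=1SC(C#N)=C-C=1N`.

C7H10N3S+

Heavy atoms from the SMILES: 7 C, 3 N, 1 S.
Implicit hydrogens by atom environment:
  3 × C (aromatic): no H
  2 × C: 3 H each → 6
  1 × C (aromatic): 1 H
  1 × C: no H
  1 × N: 2 H
  1 × N (charge +1): 1 H
  1 × N: no H
  1 × S (aromatic): no H
  Total hydrogens = 10.
Net charge +1.
Molecular formula: C7H10N3S+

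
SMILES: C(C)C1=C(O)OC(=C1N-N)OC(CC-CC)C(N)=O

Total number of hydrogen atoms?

Hydrogens are implicit in SMILES; fill each atom to its normal valence:
  4 × C: 2 H each → 8
  4 × C (aromatic): no H
  2 × C: 3 H each → 6
  2 × N: 2 H each → 4
  2 × O: no H
  1 × C: 1 H
  1 × C: no H
  1 × N: 1 H
  1 × O: 1 H
  1 × O (aromatic): no H
  Total hydrogens = 21.

21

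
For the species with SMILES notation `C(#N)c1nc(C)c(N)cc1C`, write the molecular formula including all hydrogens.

Heavy atoms from the SMILES: 8 C, 3 N.
Implicit hydrogens by atom environment:
  4 × C (aromatic): no H
  2 × C: 3 H each → 6
  1 × C (aromatic): 1 H
  1 × C: no H
  1 × N: 2 H
  1 × N (aromatic): no H
  1 × N: no H
  Total hydrogens = 9.
Molecular formula: C8H9N3

C8H9N3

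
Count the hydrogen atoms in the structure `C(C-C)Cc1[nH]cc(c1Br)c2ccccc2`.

Hydrogens are implicit in SMILES; fill each atom to its normal valence:
  6 × C (aromatic): 1 H each → 6
  4 × C (aromatic): no H
  3 × C: 2 H each → 6
  1 × Br: no H
  1 × C: 3 H
  1 × N (aromatic): 1 H
  Total hydrogens = 16.

16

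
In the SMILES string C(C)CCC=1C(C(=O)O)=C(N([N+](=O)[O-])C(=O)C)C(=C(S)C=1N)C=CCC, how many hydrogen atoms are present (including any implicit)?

23

Hydrogens are implicit in SMILES; fill each atom to its normal valence:
  6 × C (aromatic): no H
  4 × C: 2 H each → 8
  3 × C: 3 H each → 9
  3 × O: no H
  2 × C: 1 H each → 2
  2 × C: no H
  1 × N: 2 H
  1 × N: no H
  1 × N (charge +1): no H
  1 × O: 1 H
  1 × O (charge -1): no H
  1 × S: 1 H
  Total hydrogens = 23.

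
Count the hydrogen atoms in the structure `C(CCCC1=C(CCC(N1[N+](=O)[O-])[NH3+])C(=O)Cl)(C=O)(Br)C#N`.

15

Hydrogens are implicit in SMILES; fill each atom to its normal valence:
  5 × C: 2 H each → 10
  5 × C: no H
  3 × O: no H
  2 × C: 1 H each → 2
  2 × N: no H
  1 × Br: no H
  1 × Cl: no H
  1 × N (charge +1): 3 H
  1 × N (charge +1): no H
  1 × O (charge -1): no H
  Total hydrogens = 15.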